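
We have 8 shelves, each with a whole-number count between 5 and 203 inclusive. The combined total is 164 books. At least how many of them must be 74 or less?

7

If only k of them are at most 74, the other 8 − k are at least 75, so the total is at least (8 − k)·75 + k·5.
This is ≤ 164, so (8 − k)·75 + 5k ≤ 164, which gives k ≥ 7.
Exactly 7 works: 7 values at 5 and 1 at 75 total 110; raise one of the low values by 54 (still ≤ 74) to hit 164.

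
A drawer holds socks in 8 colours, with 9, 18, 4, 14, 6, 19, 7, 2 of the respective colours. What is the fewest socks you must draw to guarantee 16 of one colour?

In the worst case you take as many as possible of each colour without reaching 16: 9 + 15 + 4 + 14 + 6 + 15 + 7 + 2 = 72.
The next one must give 16 of some colour, so 72 + 1 = 73.

73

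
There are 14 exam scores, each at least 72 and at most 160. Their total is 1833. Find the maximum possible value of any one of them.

Maximizing one value means minimizing the remaining 13.
The other 13 contribute at least 13 × 72 = 936, leaving at most 1833 − 936 = 897.
But each score is capped at 160, so the maximum is 160.
Achievable: one at 160 and the other 13 totalling 1673, which fits since 13 × 72 ≤ 1673 ≤ 13 × 160.

160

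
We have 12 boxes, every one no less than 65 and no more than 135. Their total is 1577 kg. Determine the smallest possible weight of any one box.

Minimizing one value means maximizing the remaining 11.
The other 11 contribute at most 11 × 135 = 1485, leaving at least 1577 − 1485 = 92.
Since 92 ≥ 65, this is achievable: one at 92 and 11 at 135.

92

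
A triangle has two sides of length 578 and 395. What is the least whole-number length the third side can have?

The third side must exceed |578 − 395| = 183.
The smallest integer above 183 is 184.

184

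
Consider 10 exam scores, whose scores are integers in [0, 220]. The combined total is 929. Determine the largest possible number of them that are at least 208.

Suppose k of them are at least 208. Those contribute at least 208 each and the other 10 − k at least 0 each.
So the total is at least 208k + 0(10 − k) = 0 + 208k. This must be ≤ 929, giving k ≤ 4.
k = 4 is achieved by 4 values at 208 and 6 at 0, total 832; add 97 to one value (staying below 208) to reach 929.

4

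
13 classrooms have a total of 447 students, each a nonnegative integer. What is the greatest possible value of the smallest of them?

If every one of the 13 were at least 35, the total would be at least 13 × 35 = 455 > 447.
Taking 8 copies of 34 and 5 copies of 35 gives exactly 447, so 34 is attained.

34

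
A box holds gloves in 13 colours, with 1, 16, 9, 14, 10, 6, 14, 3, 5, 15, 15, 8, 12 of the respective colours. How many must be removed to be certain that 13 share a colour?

115

In the worst case you take as many as possible of each colour without reaching 13: 1 + 12 + 9 + 12 + 10 + 6 + 12 + 3 + 5 + 12 + 12 + 8 + 12 = 114.
The next one must give 13 of some colour, so 114 + 1 = 115.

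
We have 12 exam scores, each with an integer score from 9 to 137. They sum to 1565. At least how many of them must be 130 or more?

3

Suppose at most 12 − j of them reach 130; then j values are ≤ 129 and the rest ≤ 137.
The total is then ≤ 129·j + 137·(12 − j) = 1644 − 8j. For this to be ≥ 1565 we need j ≤ 9, so at least 12 − 9 = 3 must reach 130.
Exactly 3 works: 3 values at 137 and 9 at 129 total 1572; lower one of the high values by 7 (still ≥ 130) to hit 1565.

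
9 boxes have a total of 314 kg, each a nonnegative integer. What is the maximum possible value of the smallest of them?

34

If every one of the 9 were at least 35, the total would be at least 9 × 35 = 315 > 314.
Taking 1 copy of 34 and 8 copies of 35 gives exactly 314, so 34 is attained.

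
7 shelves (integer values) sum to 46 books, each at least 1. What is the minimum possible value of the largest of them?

7

The average is 46/7 > 6, so not all 7 can be 6 or less; the largest is ≥ 7.
Achievable: 4 of them at 7 and 3 at 6 total 46.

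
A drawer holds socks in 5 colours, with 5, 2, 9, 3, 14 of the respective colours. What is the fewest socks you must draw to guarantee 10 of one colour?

In the worst case you take as many as possible of each colour without reaching 10: 5 + 2 + 9 + 3 + 9 = 28.
The next one must give 10 of some colour, so 28 + 1 = 29.

29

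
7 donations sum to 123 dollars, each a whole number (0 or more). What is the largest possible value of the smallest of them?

17

The average is 123/7 < 18, so some value is ≤ 17.
Equality holds with 3 values of 17 and 4 values of 18.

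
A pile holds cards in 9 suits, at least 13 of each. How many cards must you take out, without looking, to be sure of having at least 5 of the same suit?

In the worst case you draw 4 of each of the 9 suits: 9 × 4 = 36.
One more forces 5 of some suit, so 36 + 1 = 37.

37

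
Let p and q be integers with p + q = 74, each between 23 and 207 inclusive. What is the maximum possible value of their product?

1369

For a fixed sum, the product pq is largest when p and q are as close as possible.
Taking p = 37 and q = 37 (both in [23, 207]) gives pq = 1369.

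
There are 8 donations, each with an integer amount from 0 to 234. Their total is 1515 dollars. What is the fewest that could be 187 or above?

Each value short of 187 is at most 186, costing at least 234 − 186 = 48 against the maximum total of 1872.
We can afford to lose at most 1872 − 1515 = 357, so at most ⌊357/48⌋ = 7 fall short, and at least 1 are ≥ 187.
Exactly 1 works: 1 value at 234 and 7 at 186 total 1536; lower one of the high values by 21 (still ≥ 187) to hit 1515.

1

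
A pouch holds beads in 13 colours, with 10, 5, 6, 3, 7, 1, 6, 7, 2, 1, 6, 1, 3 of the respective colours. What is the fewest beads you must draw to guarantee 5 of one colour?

In the worst case you take as many as possible of each colour without reaching 5: 4 + 4 + 4 + 3 + 4 + 1 + 4 + 4 + 2 + 1 + 4 + 1 + 3 = 39.
The next one must give 5 of some colour, so 39 + 1 = 40.

40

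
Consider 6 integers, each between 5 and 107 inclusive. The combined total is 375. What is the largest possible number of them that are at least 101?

3

If k of the values are ≥ 101, the total is ≥ 101k + 5(6 − k).
Setting 101k + 5(6 − k) ≤ 375 gives 96k ≤ 345, so k ≤ 3.
k = 3 is achieved by 3 values at 101 and 3 at 5, total 318; add 57 to one value (staying below 101) to reach 375.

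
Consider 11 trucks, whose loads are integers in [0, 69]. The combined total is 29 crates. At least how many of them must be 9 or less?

9

Let j be the number exceeding 9. Then the total is ≥ 10·j + 0·(11 − j) = 0 + 10j.
So 10j ≤ 29 and j ≤ 2; hence at least 11 − 2 = 9 are ≤ 9.
Exactly 9 works: 9 values at 0 and 2 at 10 total 20; raise one of the low values by 9 (still ≤ 9) to hit 29.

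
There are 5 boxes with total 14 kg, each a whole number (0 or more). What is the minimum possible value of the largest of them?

The 5 values sum to 14, so their maximum is at least ⌈14/5⌉ = 3.
Achievable: 4 of them at 3 and 1 at 2 total 14.

3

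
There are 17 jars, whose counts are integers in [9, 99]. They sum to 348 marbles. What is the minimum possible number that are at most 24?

Each value above 24 is at least 25, contributing at least 25 − 9 = 16 above the floor 9.
The sum exceeds the floor total 153 by 195, so at most ⌊195/16⌋ = 12 exceed 24, and at least 5 are ≤ 24.
Exactly 5 works: 5 values at 9 and 12 at 25 total 345; raise one of the low values by 3 (still ≤ 24) to hit 348.

5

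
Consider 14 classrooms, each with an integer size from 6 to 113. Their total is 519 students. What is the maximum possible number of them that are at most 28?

12

Each value at 28 or below falls at least 113 − 28 = 85 short of the ceiling 113.
The ceiling total is 14 × 113 = 1582, and we need 519, so at most ⌊(1582 − 519)/85⌋ = 12 can be that low.
k = 12 is achieved by 12 values at 28 and 2 at 113, total 562; lower one of the 113's by 43 (still > 28) to reach 519.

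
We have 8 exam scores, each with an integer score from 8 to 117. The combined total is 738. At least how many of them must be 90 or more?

If only k of them are at least 90, the other 8 − k are at most 89, so the total is at most k·117 + (8 − k)·89.
This must reach 738, so k·117 + (8 − k)·89 ≥ 738, giving k ≥ 1.
Exactly 1 works: 1 value at 117 and 7 at 89 total 740; lower one of the high values by 2 (still ≥ 90) to hit 738.

1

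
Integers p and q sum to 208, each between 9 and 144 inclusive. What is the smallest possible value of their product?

9216

pq = p(208 − p) is concave in p, so over [64, 144] it is minimized at an endpoint.
The extreme feasible split is p = 64, q = 144, giving pq = 9216.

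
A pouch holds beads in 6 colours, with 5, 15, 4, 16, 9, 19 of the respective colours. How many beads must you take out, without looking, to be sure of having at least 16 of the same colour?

64

In the worst case you take as many as possible of each colour without reaching 16: 5 + 15 + 4 + 15 + 9 + 15 = 63.
The next one must give 16 of some colour, so 63 + 1 = 64.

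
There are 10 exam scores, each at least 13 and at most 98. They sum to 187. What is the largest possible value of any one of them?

To make one score as large as possible, make the other 9 as small as possible.
The other 9 contribute at least 9 × 13 = 117, leaving at most 187 − 117 = 70.
Since 70 ≤ 98, this is achievable: one at 70 and 9 at 13.

70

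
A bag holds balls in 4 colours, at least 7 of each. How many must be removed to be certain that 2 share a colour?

You could draw 1 of every colour without reaching 2 of any — 4 in all.
One more forces 2 of some colour, so 4 + 1 = 5.

5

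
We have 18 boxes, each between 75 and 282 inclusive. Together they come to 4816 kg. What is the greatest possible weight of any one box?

Maximizing one value means minimizing the remaining 17.
The other 17 contribute at least 17 × 75 = 1275, leaving at most 4816 − 1275 = 3541.
But each box is capped at 282, so the maximum is 282.
Achievable: one at 282 and the other 17 totalling 4534, which fits since 17 × 75 ≤ 4534 ≤ 17 × 282.

282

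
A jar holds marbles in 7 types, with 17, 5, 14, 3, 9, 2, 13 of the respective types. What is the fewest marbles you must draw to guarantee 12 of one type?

53

In the worst case you take as many as possible of each type without reaching 12: 11 + 5 + 11 + 3 + 9 + 2 + 11 = 52.
The next one must give 12 of some type, so 52 + 1 = 53.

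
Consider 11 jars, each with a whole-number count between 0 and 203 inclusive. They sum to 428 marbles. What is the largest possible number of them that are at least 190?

2

With k values at 190 or above and the rest at least 0, the sum is at least 0 + 190k.
Since the sum is 428, we need 190k ≤ 428, i.e. k ≤ 2.
k = 2 is achieved by 2 values at 190 and 9 at 0, total 380; add 48 to one value (staying below 190) to reach 428.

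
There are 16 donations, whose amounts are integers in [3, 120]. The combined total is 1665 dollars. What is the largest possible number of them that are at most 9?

Each value at 9 or below falls at least 120 − 9 = 111 short of the ceiling 120.
The ceiling total is 16 × 120 = 1920, and we need 1665, so at most ⌊(1920 − 1665)/111⌋ = 2 can be that low.
k = 2 is achieved by 2 values at 9 and 14 at 120, total 1698; lower one of the 120's by 33 (still > 9) to reach 1665.

2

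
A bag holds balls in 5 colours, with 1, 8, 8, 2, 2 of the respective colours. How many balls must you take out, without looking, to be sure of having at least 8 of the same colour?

In the worst case you take as many as possible of each colour without reaching 8: 1 + 7 + 7 + 2 + 2 = 19.
The next one must give 8 of some colour, so 19 + 1 = 20.

20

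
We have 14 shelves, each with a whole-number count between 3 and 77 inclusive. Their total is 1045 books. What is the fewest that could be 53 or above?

13

Each value short of 53 is at most 52, costing at least 77 − 52 = 25 against the maximum total of 1078.
We can afford to lose at most 1078 − 1045 = 33, so at most ⌊33/25⌋ = 1 fall short, and at least 13 are ≥ 53.
Exactly 13 works: 13 values at 77 and 1 at 52 total 1053; lower one of the high values by 8 (still ≥ 53) to hit 1045.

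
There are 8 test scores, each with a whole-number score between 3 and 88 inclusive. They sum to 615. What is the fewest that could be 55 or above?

6

Suppose at most 8 − j of them reach 55; then j values are ≤ 54 and the rest ≤ 88.
The total is then ≤ 54·j + 88·(8 − j) = 704 − 34j. For this to be ≥ 615 we need j ≤ 2, so at least 8 − 2 = 6 must reach 55.
Exactly 6 works: 6 values at 88 and 2 at 54 total 636; lower one of the high values by 21 (still ≥ 55) to hit 615.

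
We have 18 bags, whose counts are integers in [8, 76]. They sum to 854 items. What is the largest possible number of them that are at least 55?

15

If k of the values are ≥ 55, the total is ≥ 55k + 8(18 − k).
Setting 55k + 8(18 − k) ≤ 854 gives 47k ≤ 710, so k ≤ 15.
k = 15 is achieved by 15 values at 55 and 3 at 8, total 849; add 5 to one value (staying below 55) to reach 854.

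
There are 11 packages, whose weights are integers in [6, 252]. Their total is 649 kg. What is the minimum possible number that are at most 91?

5

Let j be the number exceeding 91. Then the total is ≥ 92·j + 6·(11 − j) = 66 + 86j.
So 86j ≤ 583 and j ≤ 6; hence at least 11 − 6 = 5 are ≤ 91.
Exactly 5 works: 5 values at 6 and 6 at 92 total 582; raise one of the low values by 67 (still ≤ 91) to hit 649.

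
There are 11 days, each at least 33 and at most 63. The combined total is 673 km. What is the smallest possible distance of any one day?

To make one day as small as possible, make the other 10 as large as possible.
The other 10 contribute at most 10 × 63 = 630, leaving at least 673 − 630 = 43.
Since 43 ≥ 33, this is achievable: one at 43 and 10 at 63.

43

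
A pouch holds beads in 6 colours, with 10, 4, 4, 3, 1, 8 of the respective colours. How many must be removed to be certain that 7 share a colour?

In the worst case you take as many as possible of each colour without reaching 7: 6 + 4 + 4 + 3 + 1 + 6 = 24.
The next one must give 7 of some colour, so 24 + 1 = 25.

25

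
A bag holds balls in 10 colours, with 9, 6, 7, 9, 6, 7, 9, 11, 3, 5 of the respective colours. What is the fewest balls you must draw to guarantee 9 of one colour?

67

In the worst case you take as many as possible of each colour without reaching 9: 8 + 6 + 7 + 8 + 6 + 7 + 8 + 8 + 3 + 5 = 66.
The next one must give 9 of some colour, so 66 + 1 = 67.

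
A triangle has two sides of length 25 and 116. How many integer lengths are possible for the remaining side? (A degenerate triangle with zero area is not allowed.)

The triangle inequality gives |25 − 116| < c < 25 + 116, i.e. 91 < c < 141.
So c can be any integer from 92 to 140: 49 values.

49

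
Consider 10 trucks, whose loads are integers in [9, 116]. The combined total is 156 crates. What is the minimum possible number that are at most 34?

Each value above 34 is at least 35, contributing at least 35 − 9 = 26 above the floor 9.
The sum exceeds the floor total 90 by 66, so at most ⌊66/26⌋ = 2 exceed 34, and at least 8 are ≤ 34.
Exactly 8 works: 8 values at 9 and 2 at 35 total 142; raise one of the low values by 14 (still ≤ 34) to hit 156.

8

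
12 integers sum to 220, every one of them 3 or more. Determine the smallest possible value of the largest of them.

19

Some value must be at least ⌈220/12⌉ = 19, since 12 × 18 = 216 < 220.
Equality holds with 4 values of 19 and 8 values of 18.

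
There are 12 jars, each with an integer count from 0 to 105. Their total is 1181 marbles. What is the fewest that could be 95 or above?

Suppose at most 12 − j of them reach 95; then j values are ≤ 94 and the rest ≤ 105.
The total is then ≤ 94·j + 105·(12 − j) = 1260 − 11j. For this to be ≥ 1181 we need j ≤ 7, so at least 12 − 7 = 5 must reach 95.
Exactly 5 works: 5 values at 105 and 7 at 94 total 1183; lower one of the high values by 2 (still ≥ 95) to hit 1181.

5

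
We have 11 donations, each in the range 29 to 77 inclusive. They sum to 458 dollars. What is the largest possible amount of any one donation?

To make one donation as large as possible, make the other 10 as small as possible.
The other 10 contribute at least 10 × 29 = 290, leaving at most 458 − 290 = 168.
But each donation is capped at 77, so the maximum is 77.
Achievable: one at 77 and the other 10 totalling 381, which fits since 10 × 29 ≤ 381 ≤ 10 × 77.

77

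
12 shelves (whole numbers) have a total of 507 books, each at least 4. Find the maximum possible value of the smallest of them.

42

If every one of the 12 were at least 43, the total would be at least 12 × 43 = 516 > 507.
Achievable: 9 of them at 42 and 3 at 43 total 507.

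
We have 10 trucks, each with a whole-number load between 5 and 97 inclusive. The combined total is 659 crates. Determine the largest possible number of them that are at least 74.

8

With k values at 74 or above and the rest at least 5, the sum is at least 50 + 69k.
Since the sum is 659, we need 69k ≤ 609, i.e. k ≤ 8.
k = 8 is achieved by 8 values at 74 and 2 at 5, total 602; add 57 to one value (staying below 74) to reach 659.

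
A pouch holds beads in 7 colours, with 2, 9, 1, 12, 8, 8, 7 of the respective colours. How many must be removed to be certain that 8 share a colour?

39

In the worst case you take as many as possible of each colour without reaching 8: 2 + 7 + 1 + 7 + 7 + 7 + 7 = 38.
The next one must give 8 of some colour, so 38 + 1 = 39.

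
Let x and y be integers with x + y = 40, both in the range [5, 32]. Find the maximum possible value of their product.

For a fixed sum, the product xy is largest when x and y are as close as possible.
Taking x = 20 and y = 20 (both in [5, 32]) gives xy = 400.

400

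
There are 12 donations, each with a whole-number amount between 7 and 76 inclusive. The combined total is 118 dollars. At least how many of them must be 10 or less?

4

Let j be the number exceeding 10. Then the total is ≥ 11·j + 7·(12 − j) = 84 + 4j.
So 4j ≤ 34 and j ≤ 8; hence at least 12 − 8 = 4 are ≤ 10.
Exactly 4 works: 4 values at 7 and 8 at 11 total 116; raise one of the low values by 2 (still ≤ 10) to hit 118.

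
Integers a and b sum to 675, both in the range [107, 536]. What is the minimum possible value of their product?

ab = a(675 − a) is concave in a, so over [139, 536] it is minimized at an endpoint.
At the endpoint a = 139, b = 675 − 139 = 536, so ab = 139 × 536 = 74504.

74504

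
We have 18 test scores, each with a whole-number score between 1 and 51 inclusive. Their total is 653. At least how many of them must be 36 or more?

2

Each value short of 36 is at most 35, costing at least 51 − 35 = 16 against the maximum total of 918.
We can afford to lose at most 918 − 653 = 265, so at most ⌊265/16⌋ = 16 fall short, and at least 2 are ≥ 36.
Exactly 2 works: 2 values at 51 and 16 at 35 total 662; lower one of the high values by 9 (still ≥ 36) to hit 653.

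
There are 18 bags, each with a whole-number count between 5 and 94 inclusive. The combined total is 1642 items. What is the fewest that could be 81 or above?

15

If only k of them are at least 81, the other 18 − k are at most 80, so the total is at most k·94 + (18 − k)·80.
This must reach 1642, so k·94 + (18 − k)·80 ≥ 1642, giving k ≥ 15.
Exactly 15 works: 15 values at 94 and 3 at 80 total 1650; lower one of the high values by 8 (still ≥ 81) to hit 1642.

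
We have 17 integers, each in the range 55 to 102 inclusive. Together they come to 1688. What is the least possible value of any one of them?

56

To make one integer as small as possible, make the other 16 as large as possible.
The other 16 contribute at most 16 × 102 = 1632, leaving at least 1688 − 1632 = 56.
Since 56 ≥ 55, this is achievable: one at 56 and 16 at 102.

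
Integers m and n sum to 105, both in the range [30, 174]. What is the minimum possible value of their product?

2250

Since m + n is fixed, pushing one of them to its bound minimizes the product.
At the endpoint m = 30, n = 105 − 30 = 75, so mn = 30 × 75 = 2250.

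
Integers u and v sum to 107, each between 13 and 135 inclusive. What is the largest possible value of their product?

For a fixed sum, the product uv is largest when u and v are as close as possible.
Taking u = 53 and v = 54 (both in [13, 135]) gives uv = 2862.

2862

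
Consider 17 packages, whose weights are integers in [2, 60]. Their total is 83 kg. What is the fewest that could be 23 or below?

Each value above 23 is at least 24, contributing at least 24 − 2 = 22 above the floor 2.
The sum exceeds the floor total 34 by 49, so at most ⌊49/22⌋ = 2 exceed 23, and at least 15 are ≤ 23.
Exactly 15 works: 15 values at 2 and 2 at 24 total 78; raise one of the low values by 5 (still ≤ 23) to hit 83.

15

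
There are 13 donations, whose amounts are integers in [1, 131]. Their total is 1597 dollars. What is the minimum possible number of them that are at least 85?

11

Suppose at most 13 − j of them reach 85; then j values are ≤ 84 and the rest ≤ 131.
The total is then ≤ 84·j + 131·(13 − j) = 1703 − 47j. For this to be ≥ 1597 we need j ≤ 2, so at least 13 − 2 = 11 must reach 85.
Exactly 11 works: 11 values at 131 and 2 at 84 total 1609; lower one of the high values by 12 (still ≥ 85) to hit 1597.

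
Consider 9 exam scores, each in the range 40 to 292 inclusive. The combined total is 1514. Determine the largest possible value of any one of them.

292

To make one score as large as possible, make the other 8 as small as possible.
The other 8 contribute at least 8 × 40 = 320, leaving at most 1514 − 320 = 1194.
But each score is capped at 292, so the maximum is 292.
Achievable: one at 292 and the other 8 totalling 1222, which fits since 8 × 40 ≤ 1222 ≤ 8 × 292.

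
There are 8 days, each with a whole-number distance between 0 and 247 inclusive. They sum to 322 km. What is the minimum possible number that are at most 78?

4

Each value above 78 is at least 79, contributing at least 79 − 0 = 79 above the floor 0.
The sum exceeds the floor total 0 by 322, so at most ⌊322/79⌋ = 4 exceed 78, and at least 4 are ≤ 78.
Exactly 4 works: 4 values at 0 and 4 at 79 total 316; raise one of the low values by 6 (still ≤ 78) to hit 322.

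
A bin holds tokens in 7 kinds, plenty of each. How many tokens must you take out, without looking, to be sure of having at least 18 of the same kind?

In the worst case you draw 17 of each of the 7 kinds: 7 × 17 = 119.
One more forces 18 of some kind, so 119 + 1 = 120.

120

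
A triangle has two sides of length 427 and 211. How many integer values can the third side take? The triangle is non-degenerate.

The triangle inequality gives |427 − 211| < c < 427 + 211, i.e. 216 < c < 638.
So c can be any integer from 217 to 637: 421 values.

421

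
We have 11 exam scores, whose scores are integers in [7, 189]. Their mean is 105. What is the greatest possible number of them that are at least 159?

The total is 11 × 105 = 1155.
Suppose k of them are at least 159. Those contribute at least 159 each and the other 11 − k at least 7 each.
So the total is at least 159k + 7(11 − k) = 77 + 152k. This must be ≤ 1155, giving k ≤ 7.
k = 7 is achieved by 7 values at 159 and 4 at 7, total 1141; add 14 to one value (staying below 159) to reach 1155.

7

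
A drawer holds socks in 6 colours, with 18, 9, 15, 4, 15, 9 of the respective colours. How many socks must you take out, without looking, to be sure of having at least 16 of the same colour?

68

In the worst case you take as many as possible of each colour without reaching 16: 15 + 9 + 15 + 4 + 15 + 9 = 67.
The next one must give 16 of some colour, so 67 + 1 = 68.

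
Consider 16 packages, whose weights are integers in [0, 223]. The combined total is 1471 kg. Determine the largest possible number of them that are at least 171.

8

Suppose k of them are at least 171. Those contribute at least 171 each and the other 16 − k at least 0 each.
So the total is at least 171k + 0(16 − k) = 0 + 171k. This must be ≤ 1471, giving k ≤ 8.
k = 8 is achieved by 8 values at 171 and 8 at 0, total 1368; add 103 to one value (staying below 171) to reach 1471.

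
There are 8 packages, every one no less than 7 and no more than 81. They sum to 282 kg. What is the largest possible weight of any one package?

81

Maximizing one value means minimizing the remaining 7.
The other 7 contribute at least 7 × 7 = 49, leaving at most 282 − 49 = 233.
But each package is capped at 81, so the maximum is 81.
Achievable: one at 81 and the other 7 totalling 201, which fits since 7 × 7 ≤ 201 ≤ 7 × 81.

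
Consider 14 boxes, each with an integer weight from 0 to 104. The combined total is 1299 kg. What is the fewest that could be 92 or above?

Suppose at most 14 − j of them reach 92; then j values are ≤ 91 and the rest ≤ 104.
The total is then ≤ 91·j + 104·(14 − j) = 1456 − 13j. For this to be ≥ 1299 we need j ≤ 12, so at least 14 − 12 = 2 must reach 92.
Exactly 2 works: 2 values at 104 and 12 at 91 total 1300; lower one of the high values by 1 (still ≥ 92) to hit 1299.

2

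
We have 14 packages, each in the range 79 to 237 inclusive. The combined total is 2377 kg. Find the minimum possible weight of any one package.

79

To make one package as small as possible, make the other 13 as large as possible.
The other 13 can take up 13 × 237 = 3081 ≥ 2377 − 79, so one package can sit at its floor of 79.
Achievable: one at 79 and the other 13 totalling 2298, which fits since 13 × 79 ≤ 2298 ≤ 13 × 237.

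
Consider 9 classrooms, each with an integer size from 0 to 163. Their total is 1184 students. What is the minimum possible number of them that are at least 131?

Each value short of 131 is at most 130, costing at least 163 − 130 = 33 against the maximum total of 1467.
We can afford to lose at most 1467 − 1184 = 283, so at most ⌊283/33⌋ = 8 fall short, and at least 1 are ≥ 131.
Exactly 1 works: 1 value at 163 and 8 at 130 total 1203; lower one of the high values by 19 (still ≥ 131) to hit 1184.

1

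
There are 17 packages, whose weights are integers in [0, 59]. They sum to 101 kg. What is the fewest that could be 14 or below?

If only k of them are at most 14, the other 17 − k are at least 15, so the total is at least (17 − k)·15 + k·0.
This is ≤ 101, so (17 − k)·15 + 0k ≤ 101, which gives k ≥ 11.
Exactly 11 works: 11 values at 0 and 6 at 15 total 90; raise one of the low values by 11 (still ≤ 14) to hit 101.

11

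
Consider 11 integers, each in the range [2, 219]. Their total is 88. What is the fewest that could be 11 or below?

Let j be the number exceeding 11. Then the total is ≥ 12·j + 2·(11 − j) = 22 + 10j.
So 10j ≤ 66 and j ≤ 6; hence at least 11 − 6 = 5 are ≤ 11.
Exactly 5 works: 5 values at 2 and 6 at 12 total 82; raise one of the low values by 6 (still ≤ 11) to hit 88.

5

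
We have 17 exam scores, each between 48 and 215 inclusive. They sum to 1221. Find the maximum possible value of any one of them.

215

Maximizing one value means minimizing the remaining 16.
The other 16 contribute at least 16 × 48 = 768, leaving at most 1221 − 768 = 453.
But each score is capped at 215, so the maximum is 215.
Achievable: one at 215 and the other 16 totalling 1006, which fits since 16 × 48 ≤ 1006 ≤ 16 × 215.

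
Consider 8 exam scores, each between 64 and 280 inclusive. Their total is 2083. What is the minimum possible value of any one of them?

123

Minimizing one value means maximizing the remaining 7.
The other 7 contribute at most 7 × 280 = 1960, leaving at least 2083 − 1960 = 123.
Since 123 ≥ 64, this is achievable: one at 123 and 7 at 280.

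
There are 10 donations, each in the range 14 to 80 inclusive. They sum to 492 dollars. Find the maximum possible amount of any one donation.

80

Maximizing one value means minimizing the remaining 9.
The other 9 contribute at least 9 × 14 = 126, leaving at most 492 − 126 = 366.
But each donation is capped at 80, so the maximum is 80.
Achievable: one at 80 and the other 9 totalling 412, which fits since 9 × 14 ≤ 412 ≤ 9 × 80.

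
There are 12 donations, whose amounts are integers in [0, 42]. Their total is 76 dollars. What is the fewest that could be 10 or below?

6

Let j be the number exceeding 10. Then the total is ≥ 11·j + 0·(12 − j) = 0 + 11j.
So 11j ≤ 76 and j ≤ 6; hence at least 12 − 6 = 6 are ≤ 10.
Exactly 6 works: 6 values at 0 and 6 at 11 total 66; raise one of the low values by 10 (still ≤ 10) to hit 76.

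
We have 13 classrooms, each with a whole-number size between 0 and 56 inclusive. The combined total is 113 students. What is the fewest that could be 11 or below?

If only k of them are at most 11, the other 13 − k are at least 12, so the total is at least (13 − k)·12 + k·0.
This is ≤ 113, so (13 − k)·12 + 0k ≤ 113, which gives k ≥ 4.
Exactly 4 works: 4 values at 0 and 9 at 12 total 108; raise one of the low values by 5 (still ≤ 11) to hit 113.

4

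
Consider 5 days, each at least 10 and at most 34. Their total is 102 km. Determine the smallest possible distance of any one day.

To make one day as small as possible, make the other 4 as large as possible.
The other 4 can take up 4 × 34 = 136 ≥ 102 − 10, so one day can sit at its floor of 10.
Achievable: one at 10 and the other 4 totalling 92, which fits since 4 × 10 ≤ 92 ≤ 4 × 34.

10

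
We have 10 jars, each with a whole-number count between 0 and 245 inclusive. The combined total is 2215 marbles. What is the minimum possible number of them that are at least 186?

7

Suppose at most 10 − j of them reach 186; then j values are ≤ 185 and the rest ≤ 245.
The total is then ≤ 185·j + 245·(10 − j) = 2450 − 60j. For this to be ≥ 2215 we need j ≤ 3, so at least 10 − 3 = 7 must reach 186.
Exactly 7 works: 7 values at 245 and 3 at 185 total 2270; lower one of the high values by 55 (still ≥ 186) to hit 2215.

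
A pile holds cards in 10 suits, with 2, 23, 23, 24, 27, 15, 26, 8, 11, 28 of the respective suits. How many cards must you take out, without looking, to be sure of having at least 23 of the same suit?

169

In the worst case you take as many as possible of each suit without reaching 23: 2 + 22 + 22 + 22 + 22 + 15 + 22 + 8 + 11 + 22 = 168.
The next one must give 23 of some suit, so 168 + 1 = 169.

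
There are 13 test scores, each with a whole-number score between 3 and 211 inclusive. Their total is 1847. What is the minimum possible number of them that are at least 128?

3

Suppose at most 13 − j of them reach 128; then j values are ≤ 127 and the rest ≤ 211.
The total is then ≤ 127·j + 211·(13 − j) = 2743 − 84j. For this to be ≥ 1847 we need j ≤ 10, so at least 13 − 10 = 3 must reach 128.
Exactly 3 works: 3 values at 211 and 10 at 127 total 1903; lower one of the high values by 56 (still ≥ 128) to hit 1847.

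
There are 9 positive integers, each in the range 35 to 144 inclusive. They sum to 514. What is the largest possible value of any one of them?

Maximizing one value means minimizing the remaining 8.
The other 8 contribute at least 8 × 35 = 280, leaving at most 514 − 280 = 234.
But each integer is capped at 144, so the maximum is 144.
Achievable: one at 144 and the other 8 totalling 370, which fits since 8 × 35 ≤ 370 ≤ 8 × 144.

144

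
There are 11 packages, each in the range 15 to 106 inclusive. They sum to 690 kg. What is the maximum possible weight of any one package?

Maximizing one value means minimizing the remaining 10.
The other 10 contribute at least 10 × 15 = 150, leaving at most 690 − 150 = 540.
But each package is capped at 106, so the maximum is 106.
Achievable: one at 106 and the other 10 totalling 584, which fits since 10 × 15 ≤ 584 ≤ 10 × 106.

106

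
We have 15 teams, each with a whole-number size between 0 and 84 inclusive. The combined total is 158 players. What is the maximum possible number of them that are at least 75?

2

If k of the values are ≥ 75, the total is ≥ 75k + 0(15 − k).
Setting 75k + 0(15 − k) ≤ 158 gives 75k ≤ 158, so k ≤ 2.
k = 2 is achieved by 2 values at 75 and 13 at 0, total 150; add 8 to one value (staying below 75) to reach 158.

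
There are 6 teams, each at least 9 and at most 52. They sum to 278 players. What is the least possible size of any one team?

Minimizing one value means maximizing the remaining 5.
The other 5 contribute at most 5 × 52 = 260, leaving at least 278 − 260 = 18.
Since 18 ≥ 9, this is achievable: one at 18 and 5 at 52.

18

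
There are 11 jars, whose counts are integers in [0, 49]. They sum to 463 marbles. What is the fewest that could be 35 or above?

6

If only k of them are at least 35, the other 11 − k are at most 34, so the total is at most k·49 + (11 − k)·34.
This must reach 463, so k·49 + (11 − k)·34 ≥ 463, giving k ≥ 6.
Exactly 6 works: 6 values at 49 and 5 at 34 total 464; lower one of the high values by 1 (still ≥ 35) to hit 463.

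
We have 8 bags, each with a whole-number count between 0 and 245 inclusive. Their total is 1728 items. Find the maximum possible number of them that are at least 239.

7

With k values at 239 or above and the rest at least 0, the sum is at least 0 + 239k.
Since the sum is 1728, we need 239k ≤ 1728, i.e. k ≤ 7.
k = 7 is achieved by 7 values at 239 and 1 at 0, total 1673; add 55 to one value (staying below 239) to reach 1728.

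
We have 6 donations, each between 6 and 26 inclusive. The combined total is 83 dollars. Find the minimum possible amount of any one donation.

Minimizing one value means maximizing the remaining 5.
The other 5 can take up 5 × 26 = 130 ≥ 83 − 6, so one donation can sit at its floor of 6.
Achievable: one at 6 and the other 5 totalling 77, which fits since 5 × 6 ≤ 77 ≤ 5 × 26.

6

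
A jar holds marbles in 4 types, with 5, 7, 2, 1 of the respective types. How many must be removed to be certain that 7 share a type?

In the worst case you take as many as possible of each type without reaching 7: 5 + 6 + 2 + 1 = 14.
The next one must give 7 of some type, so 14 + 1 = 15.

15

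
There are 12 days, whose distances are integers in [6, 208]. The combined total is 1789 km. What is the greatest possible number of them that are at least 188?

9

Suppose k of them are at least 188. Those contribute at least 188 each and the other 12 − k at least 6 each.
So the total is at least 188k + 6(12 − k) = 72 + 182k. This must be ≤ 1789, giving k ≤ 9.
k = 9 is achieved by 9 values at 188 and 3 at 6, total 1710; add 79 to one value (staying below 188) to reach 1789.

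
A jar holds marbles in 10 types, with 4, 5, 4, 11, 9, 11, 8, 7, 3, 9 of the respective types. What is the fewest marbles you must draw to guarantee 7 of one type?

53

In the worst case you take as many as possible of each type without reaching 7: 4 + 5 + 4 + 6 + 6 + 6 + 6 + 6 + 3 + 6 = 52.
The next one must give 7 of some type, so 52 + 1 = 53.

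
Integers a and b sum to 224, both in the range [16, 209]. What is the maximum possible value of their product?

For a fixed sum, the product ab is largest when a and b are as close as possible.
Taking a = 112 and b = 112 (both in [16, 209]) gives ab = 12544.

12544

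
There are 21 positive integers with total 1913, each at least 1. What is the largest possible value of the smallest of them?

The 21 values sum to 1913, so their minimum is at most ⌊1913/21⌋ = 91.
Equality holds with 19 values of 91 and 2 values of 92.

91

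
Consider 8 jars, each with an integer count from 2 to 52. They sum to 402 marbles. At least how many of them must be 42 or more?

Suppose at most 8 − j of them reach 42; then j values are ≤ 41 and the rest ≤ 52.
The total is then ≤ 41·j + 52·(8 − j) = 416 − 11j. For this to be ≥ 402 we need j ≤ 1, so at least 8 − 1 = 7 must reach 42.
Exactly 7 works: 7 values at 52 and 1 at 41 total 405; lower one of the high values by 3 (still ≥ 42) to hit 402.

7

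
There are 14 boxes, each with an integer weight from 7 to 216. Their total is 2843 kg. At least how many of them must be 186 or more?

9

Suppose at most 14 − j of them reach 186; then j values are ≤ 185 and the rest ≤ 216.
The total is then ≤ 185·j + 216·(14 − j) = 3024 − 31j. For this to be ≥ 2843 we need j ≤ 5, so at least 14 − 5 = 9 must reach 186.
Exactly 9 works: 9 values at 216 and 5 at 185 total 2869; lower one of the high values by 26 (still ≥ 186) to hit 2843.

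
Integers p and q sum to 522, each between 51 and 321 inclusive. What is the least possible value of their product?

64521

pq = p(522 − p) is concave in p, so over [201, 321] it is minimized at an endpoint.
The extreme feasible split is p = 201, q = 321, giving pq = 64521.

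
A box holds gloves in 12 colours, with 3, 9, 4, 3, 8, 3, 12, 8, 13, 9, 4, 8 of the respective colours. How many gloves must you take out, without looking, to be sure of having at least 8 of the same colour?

67

In the worst case you take as many as possible of each colour without reaching 8: 3 + 7 + 4 + 3 + 7 + 3 + 7 + 7 + 7 + 7 + 4 + 7 = 66.
The next one must give 8 of some colour, so 66 + 1 = 67.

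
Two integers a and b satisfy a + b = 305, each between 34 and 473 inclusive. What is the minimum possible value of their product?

ab = a(305 − a) is concave in a, so over [34, 271] it is minimized at an endpoint.
At the endpoint a = 34, b = 305 − 34 = 271, so ab = 34 × 271 = 9214.

9214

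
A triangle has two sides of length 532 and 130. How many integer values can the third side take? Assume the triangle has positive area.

The triangle inequality gives |532 − 130| < c < 532 + 130, i.e. 402 < c < 662.
So c can be any integer from 403 to 661: 259 values.

259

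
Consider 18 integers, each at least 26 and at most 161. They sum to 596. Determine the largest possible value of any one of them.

154

To make one integer as large as possible, make the other 17 as small as possible.
The other 17 contribute at least 17 × 26 = 442, leaving at most 596 − 442 = 154.
Since 154 ≤ 161, this is achievable: one at 154 and 17 at 26.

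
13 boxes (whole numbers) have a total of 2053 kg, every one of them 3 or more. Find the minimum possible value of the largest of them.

158

Some value must be at least ⌈2053/13⌉ = 158, since 13 × 157 = 2041 < 2053.
Equality holds with 12 values of 158 and 1 value of 157.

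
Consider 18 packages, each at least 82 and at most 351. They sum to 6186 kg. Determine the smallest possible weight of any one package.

Minimizing one value means maximizing the remaining 17.
The other 17 contribute at most 17 × 351 = 5967, leaving at least 6186 − 5967 = 219.
Since 219 ≥ 82, this is achievable: one at 219 and 17 at 351.

219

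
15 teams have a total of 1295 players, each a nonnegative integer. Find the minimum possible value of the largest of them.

87

The average is 1295/15 > 86, so not all 15 can be 86 or less; the largest is ≥ 87.
Achievable: 5 of them at 87 and 10 at 86 total 1295.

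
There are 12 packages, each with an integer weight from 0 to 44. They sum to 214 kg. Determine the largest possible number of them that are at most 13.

Each value at 13 or below falls at least 44 − 13 = 31 short of the ceiling 44.
The ceiling total is 12 × 44 = 528, and we need 214, so at most ⌊(528 − 214)/31⌋ = 10 can be that low.
k = 10 is achieved by 10 values at 13 and 2 at 44, total 218; lower one of the 44's by 4 (still > 13) to reach 214.

10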